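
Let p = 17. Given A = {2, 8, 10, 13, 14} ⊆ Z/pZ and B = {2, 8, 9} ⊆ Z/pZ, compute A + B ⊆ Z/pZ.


Work in Z/17Z: reduce every sum a + b modulo 17.
Enumerate all 15 pairs:
a = 2: 2+2=4, 2+8=10, 2+9=11
a = 8: 8+2=10, 8+8=16, 8+9=0
a = 10: 10+2=12, 10+8=1, 10+9=2
a = 13: 13+2=15, 13+8=4, 13+9=5
a = 14: 14+2=16, 14+8=5, 14+9=6
Distinct residues collected: {0, 1, 2, 4, 5, 6, 10, 11, 12, 15, 16}
|A + B| = 11 (out of 17 total residues).

A + B = {0, 1, 2, 4, 5, 6, 10, 11, 12, 15, 16}


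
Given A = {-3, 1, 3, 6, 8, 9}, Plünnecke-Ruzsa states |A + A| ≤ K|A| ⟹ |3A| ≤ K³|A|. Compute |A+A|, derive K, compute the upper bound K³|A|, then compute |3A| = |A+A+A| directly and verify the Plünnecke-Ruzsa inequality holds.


|A| = 6.
Step 1: Compute A + A by enumerating all 36 pairs.
A + A = {-6, -2, 0, 2, 3, 4, 5, 6, 7, 9, 10, 11, 12, 14, 15, 16, 17, 18}, so |A + A| = 18.
Step 2: Doubling constant K = |A + A|/|A| = 18/6 = 18/6 ≈ 3.0000.
Step 3: Plünnecke-Ruzsa gives |3A| ≤ K³·|A| = (3.0000)³ · 6 ≈ 162.0000.
Step 4: Compute 3A = A + A + A directly by enumerating all triples (a,b,c) ∈ A³; |3A| = 32.
Step 5: Check 32 ≤ 162.0000? Yes ✓.

K = 18/6, Plünnecke-Ruzsa bound K³|A| ≈ 162.0000, |3A| = 32, inequality holds.


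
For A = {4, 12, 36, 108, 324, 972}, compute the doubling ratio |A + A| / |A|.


|A| = 6.
Compute A + A by enumerating all 36 pairs.
A + A = {8, 16, 24, 40, 48, 72, 112, 120, 144, 216, 328, 336, 360, 432, 648, 976, 984, 1008, 1080, 1296, 1944}, so |A + A| = 21.
K = |A + A| / |A| = 21/6 = 7/2 ≈ 3.5000.
Reference: AP of size 6 gives K = 11/6 ≈ 1.8333; a fully generic set of size 6 gives K ≈ 3.5000.

|A| = 6, |A + A| = 21, K = 21/6 = 7/2.


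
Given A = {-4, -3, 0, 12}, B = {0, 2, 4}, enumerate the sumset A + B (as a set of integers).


A + B = {a + b : a ∈ A, b ∈ B}.
Enumerate all |A|·|B| = 4·3 = 12 pairs (a, b) and collect distinct sums.
a = -4: -4+0=-4, -4+2=-2, -4+4=0
a = -3: -3+0=-3, -3+2=-1, -3+4=1
a = 0: 0+0=0, 0+2=2, 0+4=4
a = 12: 12+0=12, 12+2=14, 12+4=16
Collecting distinct sums: A + B = {-4, -3, -2, -1, 0, 1, 2, 4, 12, 14, 16}
|A + B| = 11

A + B = {-4, -3, -2, -1, 0, 1, 2, 4, 12, 14, 16}


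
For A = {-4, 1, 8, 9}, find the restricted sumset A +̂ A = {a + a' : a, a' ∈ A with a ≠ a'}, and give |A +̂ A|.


Restricted sumset: A +̂ A = {a + a' : a ∈ A, a' ∈ A, a ≠ a'}.
Equivalently, take A + A and drop any sum 2a that is achievable ONLY as a + a for a ∈ A (i.e. sums representable only with equal summands).
Enumerate pairs (a, a') with a < a' (symmetric, so each unordered pair gives one sum; this covers all a ≠ a'):
  -4 + 1 = -3
  -4 + 8 = 4
  -4 + 9 = 5
  1 + 8 = 9
  1 + 9 = 10
  8 + 9 = 17
Collected distinct sums: {-3, 4, 5, 9, 10, 17}
|A +̂ A| = 6
(Reference bound: |A +̂ A| ≥ 2|A| - 3 for |A| ≥ 2, with |A| = 4 giving ≥ 5.)

|A +̂ A| = 6


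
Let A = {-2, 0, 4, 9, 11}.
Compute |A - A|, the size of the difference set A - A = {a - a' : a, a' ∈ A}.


A - A = {a - a' : a, a' ∈ A}; |A| = 5.
Bounds: 2|A|-1 ≤ |A - A| ≤ |A|² - |A| + 1, i.e. 9 ≤ |A - A| ≤ 21.
Note: 0 ∈ A - A always (from a - a). The set is symmetric: if d ∈ A - A then -d ∈ A - A.
Enumerate nonzero differences d = a - a' with a > a' (then include -d):
Positive differences: {2, 4, 5, 6, 7, 9, 11, 13}
Full difference set: {0} ∪ (positive diffs) ∪ (negative diffs).
|A - A| = 1 + 2·8 = 17 (matches direct enumeration: 17).

|A - A| = 17


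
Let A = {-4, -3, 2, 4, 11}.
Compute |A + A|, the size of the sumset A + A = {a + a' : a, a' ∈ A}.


A + A = {a + a' : a, a' ∈ A}; |A| = 5.
General bounds: 2|A| - 1 ≤ |A + A| ≤ |A|(|A|+1)/2, i.e. 9 ≤ |A + A| ≤ 15.
Lower bound 2|A|-1 is attained iff A is an arithmetic progression.
Enumerate sums a + a' for a ≤ a' (symmetric, so this suffices):
a = -4: -4+-4=-8, -4+-3=-7, -4+2=-2, -4+4=0, -4+11=7
a = -3: -3+-3=-6, -3+2=-1, -3+4=1, -3+11=8
a = 2: 2+2=4, 2+4=6, 2+11=13
a = 4: 4+4=8, 4+11=15
a = 11: 11+11=22
Distinct sums: {-8, -7, -6, -2, -1, 0, 1, 4, 6, 7, 8, 13, 15, 22}
|A + A| = 14

|A + A| = 14


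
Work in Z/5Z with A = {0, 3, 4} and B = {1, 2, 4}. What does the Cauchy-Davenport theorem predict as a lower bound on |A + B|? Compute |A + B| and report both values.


Cauchy-Davenport: |A + B| ≥ min(p, |A| + |B| - 1) for A, B nonempty in Z/pZ.
|A| = 3, |B| = 3, p = 5.
CD lower bound = min(5, 3 + 3 - 1) = min(5, 5) = 5.
Compute A + B mod 5 directly:
a = 0: 0+1=1, 0+2=2, 0+4=4
a = 3: 3+1=4, 3+2=0, 3+4=2
a = 4: 4+1=0, 4+2=1, 4+4=3
A + B = {0, 1, 2, 3, 4}, so |A + B| = 5.
Verify: 5 ≥ 5? Yes ✓.

CD lower bound = 5, actual |A + B| = 5.


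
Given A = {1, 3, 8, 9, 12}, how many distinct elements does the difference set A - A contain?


A - A = {a - a' : a, a' ∈ A}; |A| = 5.
Bounds: 2|A|-1 ≤ |A - A| ≤ |A|² - |A| + 1, i.e. 9 ≤ |A - A| ≤ 21.
Note: 0 ∈ A - A always (from a - a). The set is symmetric: if d ∈ A - A then -d ∈ A - A.
Enumerate nonzero differences d = a - a' with a > a' (then include -d):
Positive differences: {1, 2, 3, 4, 5, 6, 7, 8, 9, 11}
Full difference set: {0} ∪ (positive diffs) ∪ (negative diffs).
|A - A| = 1 + 2·10 = 21 (matches direct enumeration: 21).

|A - A| = 21


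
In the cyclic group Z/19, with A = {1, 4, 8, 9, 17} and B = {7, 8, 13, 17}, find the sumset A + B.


Work in Z/19Z: reduce every sum a + b modulo 19.
Enumerate all 20 pairs:
a = 1: 1+7=8, 1+8=9, 1+13=14, 1+17=18
a = 4: 4+7=11, 4+8=12, 4+13=17, 4+17=2
a = 8: 8+7=15, 8+8=16, 8+13=2, 8+17=6
a = 9: 9+7=16, 9+8=17, 9+13=3, 9+17=7
a = 17: 17+7=5, 17+8=6, 17+13=11, 17+17=15
Distinct residues collected: {2, 3, 5, 6, 7, 8, 9, 11, 12, 14, 15, 16, 17, 18}
|A + B| = 14 (out of 19 total residues).

A + B = {2, 3, 5, 6, 7, 8, 9, 11, 12, 14, 15, 16, 17, 18}


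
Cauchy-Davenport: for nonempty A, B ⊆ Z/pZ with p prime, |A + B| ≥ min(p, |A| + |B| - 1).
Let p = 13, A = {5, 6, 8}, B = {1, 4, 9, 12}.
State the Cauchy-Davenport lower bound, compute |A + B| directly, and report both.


Cauchy-Davenport: |A + B| ≥ min(p, |A| + |B| - 1) for A, B nonempty in Z/pZ.
|A| = 3, |B| = 4, p = 13.
CD lower bound = min(13, 3 + 4 - 1) = min(13, 6) = 6.
Compute A + B mod 13 directly:
a = 5: 5+1=6, 5+4=9, 5+9=1, 5+12=4
a = 6: 6+1=7, 6+4=10, 6+9=2, 6+12=5
a = 8: 8+1=9, 8+4=12, 8+9=4, 8+12=7
A + B = {1, 2, 4, 5, 6, 7, 9, 10, 12}, so |A + B| = 9.
Verify: 9 ≥ 6? Yes ✓.

CD lower bound = 6, actual |A + B| = 9.


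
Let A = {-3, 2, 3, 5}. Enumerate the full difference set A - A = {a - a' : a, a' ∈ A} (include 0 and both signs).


A - A = {a - a' : a, a' ∈ A}.
Compute a - a' for each ordered pair (a, a'):
a = -3: -3--3=0, -3-2=-5, -3-3=-6, -3-5=-8
a = 2: 2--3=5, 2-2=0, 2-3=-1, 2-5=-3
a = 3: 3--3=6, 3-2=1, 3-3=0, 3-5=-2
a = 5: 5--3=8, 5-2=3, 5-3=2, 5-5=0
Collecting distinct values (and noting 0 appears from a-a):
A - A = {-8, -6, -5, -3, -2, -1, 0, 1, 2, 3, 5, 6, 8}
|A - A| = 13

A - A = {-8, -6, -5, -3, -2, -1, 0, 1, 2, 3, 5, 6, 8}


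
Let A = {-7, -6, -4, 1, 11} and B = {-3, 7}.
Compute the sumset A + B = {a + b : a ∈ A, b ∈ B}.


A + B = {a + b : a ∈ A, b ∈ B}.
Enumerate all |A|·|B| = 5·2 = 10 pairs (a, b) and collect distinct sums.
a = -7: -7+-3=-10, -7+7=0
a = -6: -6+-3=-9, -6+7=1
a = -4: -4+-3=-7, -4+7=3
a = 1: 1+-3=-2, 1+7=8
a = 11: 11+-3=8, 11+7=18
Collecting distinct sums: A + B = {-10, -9, -7, -2, 0, 1, 3, 8, 18}
|A + B| = 9

A + B = {-10, -9, -7, -2, 0, 1, 3, 8, 18}


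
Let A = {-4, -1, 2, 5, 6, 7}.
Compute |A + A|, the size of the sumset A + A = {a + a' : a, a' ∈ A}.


A + A = {a + a' : a, a' ∈ A}; |A| = 6.
General bounds: 2|A| - 1 ≤ |A + A| ≤ |A|(|A|+1)/2, i.e. 11 ≤ |A + A| ≤ 21.
Lower bound 2|A|-1 is attained iff A is an arithmetic progression.
Enumerate sums a + a' for a ≤ a' (symmetric, so this suffices):
a = -4: -4+-4=-8, -4+-1=-5, -4+2=-2, -4+5=1, -4+6=2, -4+7=3
a = -1: -1+-1=-2, -1+2=1, -1+5=4, -1+6=5, -1+7=6
a = 2: 2+2=4, 2+5=7, 2+6=8, 2+7=9
a = 5: 5+5=10, 5+6=11, 5+7=12
a = 6: 6+6=12, 6+7=13
a = 7: 7+7=14
Distinct sums: {-8, -5, -2, 1, 2, 3, 4, 5, 6, 7, 8, 9, 10, 11, 12, 13, 14}
|A + A| = 17

|A + A| = 17


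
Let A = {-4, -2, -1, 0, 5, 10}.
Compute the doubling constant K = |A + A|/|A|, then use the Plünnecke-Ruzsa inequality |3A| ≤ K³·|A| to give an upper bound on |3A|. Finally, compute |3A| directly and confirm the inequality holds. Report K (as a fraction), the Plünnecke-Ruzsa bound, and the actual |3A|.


|A| = 6.
Step 1: Compute A + A by enumerating all 36 pairs.
A + A = {-8, -6, -5, -4, -3, -2, -1, 0, 1, 3, 4, 5, 6, 8, 9, 10, 15, 20}, so |A + A| = 18.
Step 2: Doubling constant K = |A + A|/|A| = 18/6 = 18/6 ≈ 3.0000.
Step 3: Plünnecke-Ruzsa gives |3A| ≤ K³·|A| = (3.0000)³ · 6 ≈ 162.0000.
Step 4: Compute 3A = A + A + A directly by enumerating all triples (a,b,c) ∈ A³; |3A| = 32.
Step 5: Check 32 ≤ 162.0000? Yes ✓.

K = 18/6, Plünnecke-Ruzsa bound K³|A| ≈ 162.0000, |3A| = 32, inequality holds.


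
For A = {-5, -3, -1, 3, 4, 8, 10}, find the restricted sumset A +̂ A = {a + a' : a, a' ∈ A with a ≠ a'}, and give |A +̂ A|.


Restricted sumset: A +̂ A = {a + a' : a ∈ A, a' ∈ A, a ≠ a'}.
Equivalently, take A + A and drop any sum 2a that is achievable ONLY as a + a for a ∈ A (i.e. sums representable only with equal summands).
Enumerate pairs (a, a') with a < a' (symmetric, so each unordered pair gives one sum; this covers all a ≠ a'):
  -5 + -3 = -8
  -5 + -1 = -6
  -5 + 3 = -2
  -5 + 4 = -1
  -5 + 8 = 3
  -5 + 10 = 5
  -3 + -1 = -4
  -3 + 3 = 0
  -3 + 4 = 1
  -3 + 8 = 5
  -3 + 10 = 7
  -1 + 3 = 2
  -1 + 4 = 3
  -1 + 8 = 7
  -1 + 10 = 9
  3 + 4 = 7
  3 + 8 = 11
  3 + 10 = 13
  4 + 8 = 12
  4 + 10 = 14
  8 + 10 = 18
Collected distinct sums: {-8, -6, -4, -2, -1, 0, 1, 2, 3, 5, 7, 9, 11, 12, 13, 14, 18}
|A +̂ A| = 17
(Reference bound: |A +̂ A| ≥ 2|A| - 3 for |A| ≥ 2, with |A| = 7 giving ≥ 11.)

|A +̂ A| = 17


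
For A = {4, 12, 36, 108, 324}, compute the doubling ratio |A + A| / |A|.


|A| = 5.
Compute A + A by enumerating all 25 pairs.
A + A = {8, 16, 24, 40, 48, 72, 112, 120, 144, 216, 328, 336, 360, 432, 648}, so |A + A| = 15.
K = |A + A| / |A| = 15/5 = 3/1 ≈ 3.0000.
Reference: AP of size 5 gives K = 9/5 ≈ 1.8000; a fully generic set of size 5 gives K ≈ 3.0000.

|A| = 5, |A + A| = 15, K = 15/5 = 3/1.


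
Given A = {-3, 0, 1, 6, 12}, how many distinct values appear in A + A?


A + A = {a + a' : a, a' ∈ A}; |A| = 5.
General bounds: 2|A| - 1 ≤ |A + A| ≤ |A|(|A|+1)/2, i.e. 9 ≤ |A + A| ≤ 15.
Lower bound 2|A|-1 is attained iff A is an arithmetic progression.
Enumerate sums a + a' for a ≤ a' (symmetric, so this suffices):
a = -3: -3+-3=-6, -3+0=-3, -3+1=-2, -3+6=3, -3+12=9
a = 0: 0+0=0, 0+1=1, 0+6=6, 0+12=12
a = 1: 1+1=2, 1+6=7, 1+12=13
a = 6: 6+6=12, 6+12=18
a = 12: 12+12=24
Distinct sums: {-6, -3, -2, 0, 1, 2, 3, 6, 7, 9, 12, 13, 18, 24}
|A + A| = 14

|A + A| = 14


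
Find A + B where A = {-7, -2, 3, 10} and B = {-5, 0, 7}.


A + B = {a + b : a ∈ A, b ∈ B}.
Enumerate all |A|·|B| = 4·3 = 12 pairs (a, b) and collect distinct sums.
a = -7: -7+-5=-12, -7+0=-7, -7+7=0
a = -2: -2+-5=-7, -2+0=-2, -2+7=5
a = 3: 3+-5=-2, 3+0=3, 3+7=10
a = 10: 10+-5=5, 10+0=10, 10+7=17
Collecting distinct sums: A + B = {-12, -7, -2, 0, 3, 5, 10, 17}
|A + B| = 8

A + B = {-12, -7, -2, 0, 3, 5, 10, 17}


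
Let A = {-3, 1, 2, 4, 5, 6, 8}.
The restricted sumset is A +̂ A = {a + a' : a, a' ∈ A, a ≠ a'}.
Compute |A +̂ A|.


Restricted sumset: A +̂ A = {a + a' : a ∈ A, a' ∈ A, a ≠ a'}.
Equivalently, take A + A and drop any sum 2a that is achievable ONLY as a + a for a ∈ A (i.e. sums representable only with equal summands).
Enumerate pairs (a, a') with a < a' (symmetric, so each unordered pair gives one sum; this covers all a ≠ a'):
  -3 + 1 = -2
  -3 + 2 = -1
  -3 + 4 = 1
  -3 + 5 = 2
  -3 + 6 = 3
  -3 + 8 = 5
  1 + 2 = 3
  1 + 4 = 5
  1 + 5 = 6
  1 + 6 = 7
  1 + 8 = 9
  2 + 4 = 6
  2 + 5 = 7
  2 + 6 = 8
  2 + 8 = 10
  4 + 5 = 9
  4 + 6 = 10
  4 + 8 = 12
  5 + 6 = 11
  5 + 8 = 13
  6 + 8 = 14
Collected distinct sums: {-2, -1, 1, 2, 3, 5, 6, 7, 8, 9, 10, 11, 12, 13, 14}
|A +̂ A| = 15
(Reference bound: |A +̂ A| ≥ 2|A| - 3 for |A| ≥ 2, with |A| = 7 giving ≥ 11.)

|A +̂ A| = 15


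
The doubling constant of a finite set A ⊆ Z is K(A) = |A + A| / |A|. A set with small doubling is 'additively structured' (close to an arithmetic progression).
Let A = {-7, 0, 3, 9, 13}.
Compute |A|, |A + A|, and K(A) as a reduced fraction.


|A| = 5.
Compute A + A by enumerating all 25 pairs.
A + A = {-14, -7, -4, 0, 2, 3, 6, 9, 12, 13, 16, 18, 22, 26}, so |A + A| = 14.
K = |A + A| / |A| = 14/5 (already in lowest terms) ≈ 2.8000.
Reference: AP of size 5 gives K = 9/5 ≈ 1.8000; a fully generic set of size 5 gives K ≈ 3.0000.

|A| = 5, |A + A| = 14, K = 14/5.


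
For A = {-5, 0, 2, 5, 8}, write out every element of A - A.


A - A = {a - a' : a, a' ∈ A}.
Compute a - a' for each ordered pair (a, a'):
a = -5: -5--5=0, -5-0=-5, -5-2=-7, -5-5=-10, -5-8=-13
a = 0: 0--5=5, 0-0=0, 0-2=-2, 0-5=-5, 0-8=-8
a = 2: 2--5=7, 2-0=2, 2-2=0, 2-5=-3, 2-8=-6
a = 5: 5--5=10, 5-0=5, 5-2=3, 5-5=0, 5-8=-3
a = 8: 8--5=13, 8-0=8, 8-2=6, 8-5=3, 8-8=0
Collecting distinct values (and noting 0 appears from a-a):
A - A = {-13, -10, -8, -7, -6, -5, -3, -2, 0, 2, 3, 5, 6, 7, 8, 10, 13}
|A - A| = 17

A - A = {-13, -10, -8, -7, -6, -5, -3, -2, 0, 2, 3, 5, 6, 7, 8, 10, 13}


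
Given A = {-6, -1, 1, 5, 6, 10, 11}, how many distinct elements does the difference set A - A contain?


A - A = {a - a' : a, a' ∈ A}; |A| = 7.
Bounds: 2|A|-1 ≤ |A - A| ≤ |A|² - |A| + 1, i.e. 13 ≤ |A - A| ≤ 43.
Note: 0 ∈ A - A always (from a - a). The set is symmetric: if d ∈ A - A then -d ∈ A - A.
Enumerate nonzero differences d = a - a' with a > a' (then include -d):
Positive differences: {1, 2, 4, 5, 6, 7, 9, 10, 11, 12, 16, 17}
Full difference set: {0} ∪ (positive diffs) ∪ (negative diffs).
|A - A| = 1 + 2·12 = 25 (matches direct enumeration: 25).

|A - A| = 25


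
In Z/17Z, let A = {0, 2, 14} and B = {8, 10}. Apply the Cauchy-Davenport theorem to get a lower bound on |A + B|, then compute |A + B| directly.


Cauchy-Davenport: |A + B| ≥ min(p, |A| + |B| - 1) for A, B nonempty in Z/pZ.
|A| = 3, |B| = 2, p = 17.
CD lower bound = min(17, 3 + 2 - 1) = min(17, 4) = 4.
Compute A + B mod 17 directly:
a = 0: 0+8=8, 0+10=10
a = 2: 2+8=10, 2+10=12
a = 14: 14+8=5, 14+10=7
A + B = {5, 7, 8, 10, 12}, so |A + B| = 5.
Verify: 5 ≥ 4? Yes ✓.

CD lower bound = 4, actual |A + B| = 5.


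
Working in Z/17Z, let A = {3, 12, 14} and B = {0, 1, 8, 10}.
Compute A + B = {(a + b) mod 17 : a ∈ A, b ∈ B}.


Work in Z/17Z: reduce every sum a + b modulo 17.
Enumerate all 12 pairs:
a = 3: 3+0=3, 3+1=4, 3+8=11, 3+10=13
a = 12: 12+0=12, 12+1=13, 12+8=3, 12+10=5
a = 14: 14+0=14, 14+1=15, 14+8=5, 14+10=7
Distinct residues collected: {3, 4, 5, 7, 11, 12, 13, 14, 15}
|A + B| = 9 (out of 17 total residues).

A + B = {3, 4, 5, 7, 11, 12, 13, 14, 15}


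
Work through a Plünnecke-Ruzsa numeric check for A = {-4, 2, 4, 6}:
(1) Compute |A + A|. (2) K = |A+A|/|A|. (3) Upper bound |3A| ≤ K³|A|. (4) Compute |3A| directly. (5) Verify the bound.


|A| = 4.
Step 1: Compute A + A by enumerating all 16 pairs.
A + A = {-8, -2, 0, 2, 4, 6, 8, 10, 12}, so |A + A| = 9.
Step 2: Doubling constant K = |A + A|/|A| = 9/4 = 9/4 ≈ 2.2500.
Step 3: Plünnecke-Ruzsa gives |3A| ≤ K³·|A| = (2.2500)³ · 4 ≈ 45.5625.
Step 4: Compute 3A = A + A + A directly by enumerating all triples (a,b,c) ∈ A³; |3A| = 14.
Step 5: Check 14 ≤ 45.5625? Yes ✓.

K = 9/4, Plünnecke-Ruzsa bound K³|A| ≈ 45.5625, |3A| = 14, inequality holds.


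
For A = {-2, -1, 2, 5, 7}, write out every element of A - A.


A - A = {a - a' : a, a' ∈ A}.
Compute a - a' for each ordered pair (a, a'):
a = -2: -2--2=0, -2--1=-1, -2-2=-4, -2-5=-7, -2-7=-9
a = -1: -1--2=1, -1--1=0, -1-2=-3, -1-5=-6, -1-7=-8
a = 2: 2--2=4, 2--1=3, 2-2=0, 2-5=-3, 2-7=-5
a = 5: 5--2=7, 5--1=6, 5-2=3, 5-5=0, 5-7=-2
a = 7: 7--2=9, 7--1=8, 7-2=5, 7-5=2, 7-7=0
Collecting distinct values (and noting 0 appears from a-a):
A - A = {-9, -8, -7, -6, -5, -4, -3, -2, -1, 0, 1, 2, 3, 4, 5, 6, 7, 8, 9}
|A - A| = 19

A - A = {-9, -8, -7, -6, -5, -4, -3, -2, -1, 0, 1, 2, 3, 4, 5, 6, 7, 8, 9}


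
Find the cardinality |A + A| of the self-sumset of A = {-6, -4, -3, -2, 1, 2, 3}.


A + A = {a + a' : a, a' ∈ A}; |A| = 7.
General bounds: 2|A| - 1 ≤ |A + A| ≤ |A|(|A|+1)/2, i.e. 13 ≤ |A + A| ≤ 28.
Lower bound 2|A|-1 is attained iff A is an arithmetic progression.
Enumerate sums a + a' for a ≤ a' (symmetric, so this suffices):
a = -6: -6+-6=-12, -6+-4=-10, -6+-3=-9, -6+-2=-8, -6+1=-5, -6+2=-4, -6+3=-3
a = -4: -4+-4=-8, -4+-3=-7, -4+-2=-6, -4+1=-3, -4+2=-2, -4+3=-1
a = -3: -3+-3=-6, -3+-2=-5, -3+1=-2, -3+2=-1, -3+3=0
a = -2: -2+-2=-4, -2+1=-1, -2+2=0, -2+3=1
a = 1: 1+1=2, 1+2=3, 1+3=4
a = 2: 2+2=4, 2+3=5
a = 3: 3+3=6
Distinct sums: {-12, -10, -9, -8, -7, -6, -5, -4, -3, -2, -1, 0, 1, 2, 3, 4, 5, 6}
|A + A| = 18

|A + A| = 18


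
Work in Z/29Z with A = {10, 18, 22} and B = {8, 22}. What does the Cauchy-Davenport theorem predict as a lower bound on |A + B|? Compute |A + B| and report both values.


Cauchy-Davenport: |A + B| ≥ min(p, |A| + |B| - 1) for A, B nonempty in Z/pZ.
|A| = 3, |B| = 2, p = 29.
CD lower bound = min(29, 3 + 2 - 1) = min(29, 4) = 4.
Compute A + B mod 29 directly:
a = 10: 10+8=18, 10+22=3
a = 18: 18+8=26, 18+22=11
a = 22: 22+8=1, 22+22=15
A + B = {1, 3, 11, 15, 18, 26}, so |A + B| = 6.
Verify: 6 ≥ 4? Yes ✓.

CD lower bound = 4, actual |A + B| = 6.


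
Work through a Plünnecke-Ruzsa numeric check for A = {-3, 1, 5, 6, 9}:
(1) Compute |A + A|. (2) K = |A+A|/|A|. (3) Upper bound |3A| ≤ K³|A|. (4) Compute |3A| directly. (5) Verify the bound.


|A| = 5.
Step 1: Compute A + A by enumerating all 25 pairs.
A + A = {-6, -2, 2, 3, 6, 7, 10, 11, 12, 14, 15, 18}, so |A + A| = 12.
Step 2: Doubling constant K = |A + A|/|A| = 12/5 = 12/5 ≈ 2.4000.
Step 3: Plünnecke-Ruzsa gives |3A| ≤ K³·|A| = (2.4000)³ · 5 ≈ 69.1200.
Step 4: Compute 3A = A + A + A directly by enumerating all triples (a,b,c) ∈ A³; |3A| = 22.
Step 5: Check 22 ≤ 69.1200? Yes ✓.

K = 12/5, Plünnecke-Ruzsa bound K³|A| ≈ 69.1200, |3A| = 22, inequality holds.


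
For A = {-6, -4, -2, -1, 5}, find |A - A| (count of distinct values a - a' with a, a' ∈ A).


A - A = {a - a' : a, a' ∈ A}; |A| = 5.
Bounds: 2|A|-1 ≤ |A - A| ≤ |A|² - |A| + 1, i.e. 9 ≤ |A - A| ≤ 21.
Note: 0 ∈ A - A always (from a - a). The set is symmetric: if d ∈ A - A then -d ∈ A - A.
Enumerate nonzero differences d = a - a' with a > a' (then include -d):
Positive differences: {1, 2, 3, 4, 5, 6, 7, 9, 11}
Full difference set: {0} ∪ (positive diffs) ∪ (negative diffs).
|A - A| = 1 + 2·9 = 19 (matches direct enumeration: 19).

|A - A| = 19


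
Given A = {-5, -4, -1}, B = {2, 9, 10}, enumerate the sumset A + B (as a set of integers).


A + B = {a + b : a ∈ A, b ∈ B}.
Enumerate all |A|·|B| = 3·3 = 9 pairs (a, b) and collect distinct sums.
a = -5: -5+2=-3, -5+9=4, -5+10=5
a = -4: -4+2=-2, -4+9=5, -4+10=6
a = -1: -1+2=1, -1+9=8, -1+10=9
Collecting distinct sums: A + B = {-3, -2, 1, 4, 5, 6, 8, 9}
|A + B| = 8

A + B = {-3, -2, 1, 4, 5, 6, 8, 9}


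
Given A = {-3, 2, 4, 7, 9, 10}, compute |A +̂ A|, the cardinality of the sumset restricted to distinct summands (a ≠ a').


Restricted sumset: A +̂ A = {a + a' : a ∈ A, a' ∈ A, a ≠ a'}.
Equivalently, take A + A and drop any sum 2a that is achievable ONLY as a + a for a ∈ A (i.e. sums representable only with equal summands).
Enumerate pairs (a, a') with a < a' (symmetric, so each unordered pair gives one sum; this covers all a ≠ a'):
  -3 + 2 = -1
  -3 + 4 = 1
  -3 + 7 = 4
  -3 + 9 = 6
  -3 + 10 = 7
  2 + 4 = 6
  2 + 7 = 9
  2 + 9 = 11
  2 + 10 = 12
  4 + 7 = 11
  4 + 9 = 13
  4 + 10 = 14
  7 + 9 = 16
  7 + 10 = 17
  9 + 10 = 19
Collected distinct sums: {-1, 1, 4, 6, 7, 9, 11, 12, 13, 14, 16, 17, 19}
|A +̂ A| = 13
(Reference bound: |A +̂ A| ≥ 2|A| - 3 for |A| ≥ 2, with |A| = 6 giving ≥ 9.)

|A +̂ A| = 13


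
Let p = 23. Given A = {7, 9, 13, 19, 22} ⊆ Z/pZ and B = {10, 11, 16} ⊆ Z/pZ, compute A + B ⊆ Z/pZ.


Work in Z/23Z: reduce every sum a + b modulo 23.
Enumerate all 15 pairs:
a = 7: 7+10=17, 7+11=18, 7+16=0
a = 9: 9+10=19, 9+11=20, 9+16=2
a = 13: 13+10=0, 13+11=1, 13+16=6
a = 19: 19+10=6, 19+11=7, 19+16=12
a = 22: 22+10=9, 22+11=10, 22+16=15
Distinct residues collected: {0, 1, 2, 6, 7, 9, 10, 12, 15, 17, 18, 19, 20}
|A + B| = 13 (out of 23 total residues).

A + B = {0, 1, 2, 6, 7, 9, 10, 12, 15, 17, 18, 19, 20}


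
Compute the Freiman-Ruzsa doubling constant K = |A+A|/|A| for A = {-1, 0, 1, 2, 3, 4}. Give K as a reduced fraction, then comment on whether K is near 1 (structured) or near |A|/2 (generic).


|A| = 6.
Compute A + A by enumerating all 36 pairs.
A + A = {-2, -1, 0, 1, 2, 3, 4, 5, 6, 7, 8}, so |A + A| = 11.
K = |A + A| / |A| = 11/6 (already in lowest terms) ≈ 1.8333.
Reference: AP of size 6 gives K = 11/6 ≈ 1.8333; a fully generic set of size 6 gives K ≈ 3.5000.

|A| = 6, |A + A| = 11, K = 11/6.


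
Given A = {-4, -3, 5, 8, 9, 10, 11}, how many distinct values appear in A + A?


A + A = {a + a' : a, a' ∈ A}; |A| = 7.
General bounds: 2|A| - 1 ≤ |A + A| ≤ |A|(|A|+1)/2, i.e. 13 ≤ |A + A| ≤ 28.
Lower bound 2|A|-1 is attained iff A is an arithmetic progression.
Enumerate sums a + a' for a ≤ a' (symmetric, so this suffices):
a = -4: -4+-4=-8, -4+-3=-7, -4+5=1, -4+8=4, -4+9=5, -4+10=6, -4+11=7
a = -3: -3+-3=-6, -3+5=2, -3+8=5, -3+9=6, -3+10=7, -3+11=8
a = 5: 5+5=10, 5+8=13, 5+9=14, 5+10=15, 5+11=16
a = 8: 8+8=16, 8+9=17, 8+10=18, 8+11=19
a = 9: 9+9=18, 9+10=19, 9+11=20
a = 10: 10+10=20, 10+11=21
a = 11: 11+11=22
Distinct sums: {-8, -7, -6, 1, 2, 4, 5, 6, 7, 8, 10, 13, 14, 15, 16, 17, 18, 19, 20, 21, 22}
|A + A| = 21

|A + A| = 21


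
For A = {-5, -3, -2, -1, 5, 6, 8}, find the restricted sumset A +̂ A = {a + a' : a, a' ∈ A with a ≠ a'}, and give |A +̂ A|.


Restricted sumset: A +̂ A = {a + a' : a ∈ A, a' ∈ A, a ≠ a'}.
Equivalently, take A + A and drop any sum 2a that is achievable ONLY as a + a for a ∈ A (i.e. sums representable only with equal summands).
Enumerate pairs (a, a') with a < a' (symmetric, so each unordered pair gives one sum; this covers all a ≠ a'):
  -5 + -3 = -8
  -5 + -2 = -7
  -5 + -1 = -6
  -5 + 5 = 0
  -5 + 6 = 1
  -5 + 8 = 3
  -3 + -2 = -5
  -3 + -1 = -4
  -3 + 5 = 2
  -3 + 6 = 3
  -3 + 8 = 5
  -2 + -1 = -3
  -2 + 5 = 3
  -2 + 6 = 4
  -2 + 8 = 6
  -1 + 5 = 4
  -1 + 6 = 5
  -1 + 8 = 7
  5 + 6 = 11
  5 + 8 = 13
  6 + 8 = 14
Collected distinct sums: {-8, -7, -6, -5, -4, -3, 0, 1, 2, 3, 4, 5, 6, 7, 11, 13, 14}
|A +̂ A| = 17
(Reference bound: |A +̂ A| ≥ 2|A| - 3 for |A| ≥ 2, with |A| = 7 giving ≥ 11.)

|A +̂ A| = 17


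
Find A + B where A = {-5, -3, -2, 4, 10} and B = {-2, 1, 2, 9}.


A + B = {a + b : a ∈ A, b ∈ B}.
Enumerate all |A|·|B| = 5·4 = 20 pairs (a, b) and collect distinct sums.
a = -5: -5+-2=-7, -5+1=-4, -5+2=-3, -5+9=4
a = -3: -3+-2=-5, -3+1=-2, -3+2=-1, -3+9=6
a = -2: -2+-2=-4, -2+1=-1, -2+2=0, -2+9=7
a = 4: 4+-2=2, 4+1=5, 4+2=6, 4+9=13
a = 10: 10+-2=8, 10+1=11, 10+2=12, 10+9=19
Collecting distinct sums: A + B = {-7, -5, -4, -3, -2, -1, 0, 2, 4, 5, 6, 7, 8, 11, 12, 13, 19}
|A + B| = 17

A + B = {-7, -5, -4, -3, -2, -1, 0, 2, 4, 5, 6, 7, 8, 11, 12, 13, 19}


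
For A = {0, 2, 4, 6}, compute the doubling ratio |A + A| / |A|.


|A| = 4.
Compute A + A by enumerating all 16 pairs.
A + A = {0, 2, 4, 6, 8, 10, 12}, so |A + A| = 7.
K = |A + A| / |A| = 7/4 (already in lowest terms) ≈ 1.7500.
Reference: AP of size 4 gives K = 7/4 ≈ 1.7500; a fully generic set of size 4 gives K ≈ 2.5000.

|A| = 4, |A + A| = 7, K = 7/4.


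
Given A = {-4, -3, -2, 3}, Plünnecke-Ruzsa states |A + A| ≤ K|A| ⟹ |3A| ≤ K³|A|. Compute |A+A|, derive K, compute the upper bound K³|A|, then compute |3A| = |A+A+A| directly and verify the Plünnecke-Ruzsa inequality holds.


|A| = 4.
Step 1: Compute A + A by enumerating all 16 pairs.
A + A = {-8, -7, -6, -5, -4, -1, 0, 1, 6}, so |A + A| = 9.
Step 2: Doubling constant K = |A + A|/|A| = 9/4 = 9/4 ≈ 2.2500.
Step 3: Plünnecke-Ruzsa gives |3A| ≤ K³·|A| = (2.2500)³ · 4 ≈ 45.5625.
Step 4: Compute 3A = A + A + A directly by enumerating all triples (a,b,c) ∈ A³; |3A| = 16.
Step 5: Check 16 ≤ 45.5625? Yes ✓.

K = 9/4, Plünnecke-Ruzsa bound K³|A| ≈ 45.5625, |3A| = 16, inequality holds.


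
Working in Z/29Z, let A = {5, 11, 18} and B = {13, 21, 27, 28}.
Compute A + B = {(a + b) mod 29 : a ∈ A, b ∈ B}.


Work in Z/29Z: reduce every sum a + b modulo 29.
Enumerate all 12 pairs:
a = 5: 5+13=18, 5+21=26, 5+27=3, 5+28=4
a = 11: 11+13=24, 11+21=3, 11+27=9, 11+28=10
a = 18: 18+13=2, 18+21=10, 18+27=16, 18+28=17
Distinct residues collected: {2, 3, 4, 9, 10, 16, 17, 18, 24, 26}
|A + B| = 10 (out of 29 total residues).

A + B = {2, 3, 4, 9, 10, 16, 17, 18, 24, 26}


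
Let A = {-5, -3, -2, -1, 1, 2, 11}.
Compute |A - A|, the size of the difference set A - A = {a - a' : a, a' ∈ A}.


A - A = {a - a' : a, a' ∈ A}; |A| = 7.
Bounds: 2|A|-1 ≤ |A - A| ≤ |A|² - |A| + 1, i.e. 13 ≤ |A - A| ≤ 43.
Note: 0 ∈ A - A always (from a - a). The set is symmetric: if d ∈ A - A then -d ∈ A - A.
Enumerate nonzero differences d = a - a' with a > a' (then include -d):
Positive differences: {1, 2, 3, 4, 5, 6, 7, 9, 10, 12, 13, 14, 16}
Full difference set: {0} ∪ (positive diffs) ∪ (negative diffs).
|A - A| = 1 + 2·13 = 27 (matches direct enumeration: 27).

|A - A| = 27


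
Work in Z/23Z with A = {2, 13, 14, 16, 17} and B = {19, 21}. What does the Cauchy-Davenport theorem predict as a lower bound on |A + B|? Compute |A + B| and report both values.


Cauchy-Davenport: |A + B| ≥ min(p, |A| + |B| - 1) for A, B nonempty in Z/pZ.
|A| = 5, |B| = 2, p = 23.
CD lower bound = min(23, 5 + 2 - 1) = min(23, 6) = 6.
Compute A + B mod 23 directly:
a = 2: 2+19=21, 2+21=0
a = 13: 13+19=9, 13+21=11
a = 14: 14+19=10, 14+21=12
a = 16: 16+19=12, 16+21=14
a = 17: 17+19=13, 17+21=15
A + B = {0, 9, 10, 11, 12, 13, 14, 15, 21}, so |A + B| = 9.
Verify: 9 ≥ 6? Yes ✓.

CD lower bound = 6, actual |A + B| = 9.


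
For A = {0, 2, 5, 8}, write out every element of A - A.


A - A = {a - a' : a, a' ∈ A}.
Compute a - a' for each ordered pair (a, a'):
a = 0: 0-0=0, 0-2=-2, 0-5=-5, 0-8=-8
a = 2: 2-0=2, 2-2=0, 2-5=-3, 2-8=-6
a = 5: 5-0=5, 5-2=3, 5-5=0, 5-8=-3
a = 8: 8-0=8, 8-2=6, 8-5=3, 8-8=0
Collecting distinct values (and noting 0 appears from a-a):
A - A = {-8, -6, -5, -3, -2, 0, 2, 3, 5, 6, 8}
|A - A| = 11

A - A = {-8, -6, -5, -3, -2, 0, 2, 3, 5, 6, 8}


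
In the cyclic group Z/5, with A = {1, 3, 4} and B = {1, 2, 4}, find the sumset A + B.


Work in Z/5Z: reduce every sum a + b modulo 5.
Enumerate all 9 pairs:
a = 1: 1+1=2, 1+2=3, 1+4=0
a = 3: 3+1=4, 3+2=0, 3+4=2
a = 4: 4+1=0, 4+2=1, 4+4=3
Distinct residues collected: {0, 1, 2, 3, 4}
|A + B| = 5 (out of 5 total residues).

A + B = {0, 1, 2, 3, 4}


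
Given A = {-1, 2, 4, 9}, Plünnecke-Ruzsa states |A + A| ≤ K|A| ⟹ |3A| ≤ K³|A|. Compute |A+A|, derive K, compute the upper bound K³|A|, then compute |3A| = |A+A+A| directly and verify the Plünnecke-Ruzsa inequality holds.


|A| = 4.
Step 1: Compute A + A by enumerating all 16 pairs.
A + A = {-2, 1, 3, 4, 6, 8, 11, 13, 18}, so |A + A| = 9.
Step 2: Doubling constant K = |A + A|/|A| = 9/4 = 9/4 ≈ 2.2500.
Step 3: Plünnecke-Ruzsa gives |3A| ≤ K³·|A| = (2.2500)³ · 4 ≈ 45.5625.
Step 4: Compute 3A = A + A + A directly by enumerating all triples (a,b,c) ∈ A³; |3A| = 16.
Step 5: Check 16 ≤ 45.5625? Yes ✓.

K = 9/4, Plünnecke-Ruzsa bound K³|A| ≈ 45.5625, |3A| = 16, inequality holds.


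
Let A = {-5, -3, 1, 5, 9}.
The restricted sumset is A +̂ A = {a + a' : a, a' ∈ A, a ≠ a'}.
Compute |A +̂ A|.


Restricted sumset: A +̂ A = {a + a' : a ∈ A, a' ∈ A, a ≠ a'}.
Equivalently, take A + A and drop any sum 2a that is achievable ONLY as a + a for a ∈ A (i.e. sums representable only with equal summands).
Enumerate pairs (a, a') with a < a' (symmetric, so each unordered pair gives one sum; this covers all a ≠ a'):
  -5 + -3 = -8
  -5 + 1 = -4
  -5 + 5 = 0
  -5 + 9 = 4
  -3 + 1 = -2
  -3 + 5 = 2
  -3 + 9 = 6
  1 + 5 = 6
  1 + 9 = 10
  5 + 9 = 14
Collected distinct sums: {-8, -4, -2, 0, 2, 4, 6, 10, 14}
|A +̂ A| = 9
(Reference bound: |A +̂ A| ≥ 2|A| - 3 for |A| ≥ 2, with |A| = 5 giving ≥ 7.)

|A +̂ A| = 9


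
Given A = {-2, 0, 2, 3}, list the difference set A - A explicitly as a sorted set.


A - A = {a - a' : a, a' ∈ A}.
Compute a - a' for each ordered pair (a, a'):
a = -2: -2--2=0, -2-0=-2, -2-2=-4, -2-3=-5
a = 0: 0--2=2, 0-0=0, 0-2=-2, 0-3=-3
a = 2: 2--2=4, 2-0=2, 2-2=0, 2-3=-1
a = 3: 3--2=5, 3-0=3, 3-2=1, 3-3=0
Collecting distinct values (and noting 0 appears from a-a):
A - A = {-5, -4, -3, -2, -1, 0, 1, 2, 3, 4, 5}
|A - A| = 11

A - A = {-5, -4, -3, -2, -1, 0, 1, 2, 3, 4, 5}


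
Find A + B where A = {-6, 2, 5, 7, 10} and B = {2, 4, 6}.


A + B = {a + b : a ∈ A, b ∈ B}.
Enumerate all |A|·|B| = 5·3 = 15 pairs (a, b) and collect distinct sums.
a = -6: -6+2=-4, -6+4=-2, -6+6=0
a = 2: 2+2=4, 2+4=6, 2+6=8
a = 5: 5+2=7, 5+4=9, 5+6=11
a = 7: 7+2=9, 7+4=11, 7+6=13
a = 10: 10+2=12, 10+4=14, 10+6=16
Collecting distinct sums: A + B = {-4, -2, 0, 4, 6, 7, 8, 9, 11, 12, 13, 14, 16}
|A + B| = 13

A + B = {-4, -2, 0, 4, 6, 7, 8, 9, 11, 12, 13, 14, 16}


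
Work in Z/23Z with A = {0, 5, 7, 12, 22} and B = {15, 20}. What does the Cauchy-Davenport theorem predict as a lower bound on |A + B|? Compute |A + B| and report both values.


Cauchy-Davenport: |A + B| ≥ min(p, |A| + |B| - 1) for A, B nonempty in Z/pZ.
|A| = 5, |B| = 2, p = 23.
CD lower bound = min(23, 5 + 2 - 1) = min(23, 6) = 6.
Compute A + B mod 23 directly:
a = 0: 0+15=15, 0+20=20
a = 5: 5+15=20, 5+20=2
a = 7: 7+15=22, 7+20=4
a = 12: 12+15=4, 12+20=9
a = 22: 22+15=14, 22+20=19
A + B = {2, 4, 9, 14, 15, 19, 20, 22}, so |A + B| = 8.
Verify: 8 ≥ 6? Yes ✓.

CD lower bound = 6, actual |A + B| = 8.


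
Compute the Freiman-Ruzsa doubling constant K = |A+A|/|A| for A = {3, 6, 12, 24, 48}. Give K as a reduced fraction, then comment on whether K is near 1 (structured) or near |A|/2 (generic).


|A| = 5.
Compute A + A by enumerating all 25 pairs.
A + A = {6, 9, 12, 15, 18, 24, 27, 30, 36, 48, 51, 54, 60, 72, 96}, so |A + A| = 15.
K = |A + A| / |A| = 15/5 = 3/1 ≈ 3.0000.
Reference: AP of size 5 gives K = 9/5 ≈ 1.8000; a fully generic set of size 5 gives K ≈ 3.0000.

|A| = 5, |A + A| = 15, K = 15/5 = 3/1.


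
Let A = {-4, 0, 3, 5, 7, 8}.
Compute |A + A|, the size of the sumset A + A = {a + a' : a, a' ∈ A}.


A + A = {a + a' : a, a' ∈ A}; |A| = 6.
General bounds: 2|A| - 1 ≤ |A + A| ≤ |A|(|A|+1)/2, i.e. 11 ≤ |A + A| ≤ 21.
Lower bound 2|A|-1 is attained iff A is an arithmetic progression.
Enumerate sums a + a' for a ≤ a' (symmetric, so this suffices):
a = -4: -4+-4=-8, -4+0=-4, -4+3=-1, -4+5=1, -4+7=3, -4+8=4
a = 0: 0+0=0, 0+3=3, 0+5=5, 0+7=7, 0+8=8
a = 3: 3+3=6, 3+5=8, 3+7=10, 3+8=11
a = 5: 5+5=10, 5+7=12, 5+8=13
a = 7: 7+7=14, 7+8=15
a = 8: 8+8=16
Distinct sums: {-8, -4, -1, 0, 1, 3, 4, 5, 6, 7, 8, 10, 11, 12, 13, 14, 15, 16}
|A + A| = 18

|A + A| = 18


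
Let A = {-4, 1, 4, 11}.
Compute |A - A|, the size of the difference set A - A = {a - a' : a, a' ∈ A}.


A - A = {a - a' : a, a' ∈ A}; |A| = 4.
Bounds: 2|A|-1 ≤ |A - A| ≤ |A|² - |A| + 1, i.e. 7 ≤ |A - A| ≤ 13.
Note: 0 ∈ A - A always (from a - a). The set is symmetric: if d ∈ A - A then -d ∈ A - A.
Enumerate nonzero differences d = a - a' with a > a' (then include -d):
Positive differences: {3, 5, 7, 8, 10, 15}
Full difference set: {0} ∪ (positive diffs) ∪ (negative diffs).
|A - A| = 1 + 2·6 = 13 (matches direct enumeration: 13).

|A - A| = 13


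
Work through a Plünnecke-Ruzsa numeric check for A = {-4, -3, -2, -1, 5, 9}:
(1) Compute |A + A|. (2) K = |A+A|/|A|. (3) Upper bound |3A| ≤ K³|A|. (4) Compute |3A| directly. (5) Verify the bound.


|A| = 6.
Step 1: Compute A + A by enumerating all 36 pairs.
A + A = {-8, -7, -6, -5, -4, -3, -2, 1, 2, 3, 4, 5, 6, 7, 8, 10, 14, 18}, so |A + A| = 18.
Step 2: Doubling constant K = |A + A|/|A| = 18/6 = 18/6 ≈ 3.0000.
Step 3: Plünnecke-Ruzsa gives |3A| ≤ K³·|A| = (3.0000)³ · 6 ≈ 162.0000.
Step 4: Compute 3A = A + A + A directly by enumerating all triples (a,b,c) ∈ A³; |3A| = 33.
Step 5: Check 33 ≤ 162.0000? Yes ✓.

K = 18/6, Plünnecke-Ruzsa bound K³|A| ≈ 162.0000, |3A| = 33, inequality holds.


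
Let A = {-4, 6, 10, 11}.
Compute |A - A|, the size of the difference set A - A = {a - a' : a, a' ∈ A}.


A - A = {a - a' : a, a' ∈ A}; |A| = 4.
Bounds: 2|A|-1 ≤ |A - A| ≤ |A|² - |A| + 1, i.e. 7 ≤ |A - A| ≤ 13.
Note: 0 ∈ A - A always (from a - a). The set is symmetric: if d ∈ A - A then -d ∈ A - A.
Enumerate nonzero differences d = a - a' with a > a' (then include -d):
Positive differences: {1, 4, 5, 10, 14, 15}
Full difference set: {0} ∪ (positive diffs) ∪ (negative diffs).
|A - A| = 1 + 2·6 = 13 (matches direct enumeration: 13).

|A - A| = 13


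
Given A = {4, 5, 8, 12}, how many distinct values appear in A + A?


A + A = {a + a' : a, a' ∈ A}; |A| = 4.
General bounds: 2|A| - 1 ≤ |A + A| ≤ |A|(|A|+1)/2, i.e. 7 ≤ |A + A| ≤ 10.
Lower bound 2|A|-1 is attained iff A is an arithmetic progression.
Enumerate sums a + a' for a ≤ a' (symmetric, so this suffices):
a = 4: 4+4=8, 4+5=9, 4+8=12, 4+12=16
a = 5: 5+5=10, 5+8=13, 5+12=17
a = 8: 8+8=16, 8+12=20
a = 12: 12+12=24
Distinct sums: {8, 9, 10, 12, 13, 16, 17, 20, 24}
|A + A| = 9

|A + A| = 9


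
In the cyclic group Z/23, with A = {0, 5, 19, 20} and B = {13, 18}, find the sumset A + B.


Work in Z/23Z: reduce every sum a + b modulo 23.
Enumerate all 8 pairs:
a = 0: 0+13=13, 0+18=18
a = 5: 5+13=18, 5+18=0
a = 19: 19+13=9, 19+18=14
a = 20: 20+13=10, 20+18=15
Distinct residues collected: {0, 9, 10, 13, 14, 15, 18}
|A + B| = 7 (out of 23 total residues).

A + B = {0, 9, 10, 13, 14, 15, 18}


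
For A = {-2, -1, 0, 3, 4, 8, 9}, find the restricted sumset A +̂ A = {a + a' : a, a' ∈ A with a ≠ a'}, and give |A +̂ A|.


Restricted sumset: A +̂ A = {a + a' : a ∈ A, a' ∈ A, a ≠ a'}.
Equivalently, take A + A and drop any sum 2a that is achievable ONLY as a + a for a ∈ A (i.e. sums representable only with equal summands).
Enumerate pairs (a, a') with a < a' (symmetric, so each unordered pair gives one sum; this covers all a ≠ a'):
  -2 + -1 = -3
  -2 + 0 = -2
  -2 + 3 = 1
  -2 + 4 = 2
  -2 + 8 = 6
  -2 + 9 = 7
  -1 + 0 = -1
  -1 + 3 = 2
  -1 + 4 = 3
  -1 + 8 = 7
  -1 + 9 = 8
  0 + 3 = 3
  0 + 4 = 4
  0 + 8 = 8
  0 + 9 = 9
  3 + 4 = 7
  3 + 8 = 11
  3 + 9 = 12
  4 + 8 = 12
  4 + 9 = 13
  8 + 9 = 17
Collected distinct sums: {-3, -2, -1, 1, 2, 3, 4, 6, 7, 8, 9, 11, 12, 13, 17}
|A +̂ A| = 15
(Reference bound: |A +̂ A| ≥ 2|A| - 3 for |A| ≥ 2, with |A| = 7 giving ≥ 11.)

|A +̂ A| = 15


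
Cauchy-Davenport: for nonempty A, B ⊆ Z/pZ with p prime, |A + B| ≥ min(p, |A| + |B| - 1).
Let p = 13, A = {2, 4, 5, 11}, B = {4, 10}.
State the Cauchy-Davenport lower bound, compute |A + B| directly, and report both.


Cauchy-Davenport: |A + B| ≥ min(p, |A| + |B| - 1) for A, B nonempty in Z/pZ.
|A| = 4, |B| = 2, p = 13.
CD lower bound = min(13, 4 + 2 - 1) = min(13, 5) = 5.
Compute A + B mod 13 directly:
a = 2: 2+4=6, 2+10=12
a = 4: 4+4=8, 4+10=1
a = 5: 5+4=9, 5+10=2
a = 11: 11+4=2, 11+10=8
A + B = {1, 2, 6, 8, 9, 12}, so |A + B| = 6.
Verify: 6 ≥ 5? Yes ✓.

CD lower bound = 5, actual |A + B| = 6.


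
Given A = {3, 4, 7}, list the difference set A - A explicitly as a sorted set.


A - A = {a - a' : a, a' ∈ A}.
Compute a - a' for each ordered pair (a, a'):
a = 3: 3-3=0, 3-4=-1, 3-7=-4
a = 4: 4-3=1, 4-4=0, 4-7=-3
a = 7: 7-3=4, 7-4=3, 7-7=0
Collecting distinct values (and noting 0 appears from a-a):
A - A = {-4, -3, -1, 0, 1, 3, 4}
|A - A| = 7

A - A = {-4, -3, -1, 0, 1, 3, 4}


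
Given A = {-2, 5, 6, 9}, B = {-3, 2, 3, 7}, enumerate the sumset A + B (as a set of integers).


A + B = {a + b : a ∈ A, b ∈ B}.
Enumerate all |A|·|B| = 4·4 = 16 pairs (a, b) and collect distinct sums.
a = -2: -2+-3=-5, -2+2=0, -2+3=1, -2+7=5
a = 5: 5+-3=2, 5+2=7, 5+3=8, 5+7=12
a = 6: 6+-3=3, 6+2=8, 6+3=9, 6+7=13
a = 9: 9+-3=6, 9+2=11, 9+3=12, 9+7=16
Collecting distinct sums: A + B = {-5, 0, 1, 2, 3, 5, 6, 7, 8, 9, 11, 12, 13, 16}
|A + B| = 14

A + B = {-5, 0, 1, 2, 3, 5, 6, 7, 8, 9, 11, 12, 13, 16}


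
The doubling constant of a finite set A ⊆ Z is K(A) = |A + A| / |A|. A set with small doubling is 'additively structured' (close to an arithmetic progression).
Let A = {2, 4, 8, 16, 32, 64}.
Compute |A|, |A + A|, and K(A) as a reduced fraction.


|A| = 6.
Compute A + A by enumerating all 36 pairs.
A + A = {4, 6, 8, 10, 12, 16, 18, 20, 24, 32, 34, 36, 40, 48, 64, 66, 68, 72, 80, 96, 128}, so |A + A| = 21.
K = |A + A| / |A| = 21/6 = 7/2 ≈ 3.5000.
Reference: AP of size 6 gives K = 11/6 ≈ 1.8333; a fully generic set of size 6 gives K ≈ 3.5000.

|A| = 6, |A + A| = 21, K = 21/6 = 7/2.


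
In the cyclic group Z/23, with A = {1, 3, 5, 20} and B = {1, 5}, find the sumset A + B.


Work in Z/23Z: reduce every sum a + b modulo 23.
Enumerate all 8 pairs:
a = 1: 1+1=2, 1+5=6
a = 3: 3+1=4, 3+5=8
a = 5: 5+1=6, 5+5=10
a = 20: 20+1=21, 20+5=2
Distinct residues collected: {2, 4, 6, 8, 10, 21}
|A + B| = 6 (out of 23 total residues).

A + B = {2, 4, 6, 8, 10, 21}


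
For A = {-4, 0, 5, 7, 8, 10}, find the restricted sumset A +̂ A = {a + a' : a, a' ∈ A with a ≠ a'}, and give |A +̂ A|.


Restricted sumset: A +̂ A = {a + a' : a ∈ A, a' ∈ A, a ≠ a'}.
Equivalently, take A + A and drop any sum 2a that is achievable ONLY as a + a for a ∈ A (i.e. sums representable only with equal summands).
Enumerate pairs (a, a') with a < a' (symmetric, so each unordered pair gives one sum; this covers all a ≠ a'):
  -4 + 0 = -4
  -4 + 5 = 1
  -4 + 7 = 3
  -4 + 8 = 4
  -4 + 10 = 6
  0 + 5 = 5
  0 + 7 = 7
  0 + 8 = 8
  0 + 10 = 10
  5 + 7 = 12
  5 + 8 = 13
  5 + 10 = 15
  7 + 8 = 15
  7 + 10 = 17
  8 + 10 = 18
Collected distinct sums: {-4, 1, 3, 4, 5, 6, 7, 8, 10, 12, 13, 15, 17, 18}
|A +̂ A| = 14
(Reference bound: |A +̂ A| ≥ 2|A| - 3 for |A| ≥ 2, with |A| = 6 giving ≥ 9.)

|A +̂ A| = 14


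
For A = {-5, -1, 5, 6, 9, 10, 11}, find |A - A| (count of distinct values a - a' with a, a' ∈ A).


A - A = {a - a' : a, a' ∈ A}; |A| = 7.
Bounds: 2|A|-1 ≤ |A - A| ≤ |A|² - |A| + 1, i.e. 13 ≤ |A - A| ≤ 43.
Note: 0 ∈ A - A always (from a - a). The set is symmetric: if d ∈ A - A then -d ∈ A - A.
Enumerate nonzero differences d = a - a' with a > a' (then include -d):
Positive differences: {1, 2, 3, 4, 5, 6, 7, 10, 11, 12, 14, 15, 16}
Full difference set: {0} ∪ (positive diffs) ∪ (negative diffs).
|A - A| = 1 + 2·13 = 27 (matches direct enumeration: 27).

|A - A| = 27


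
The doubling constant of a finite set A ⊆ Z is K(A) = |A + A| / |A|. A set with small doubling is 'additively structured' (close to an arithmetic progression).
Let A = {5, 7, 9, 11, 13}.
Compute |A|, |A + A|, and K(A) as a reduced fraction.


|A| = 5.
Compute A + A by enumerating all 25 pairs.
A + A = {10, 12, 14, 16, 18, 20, 22, 24, 26}, so |A + A| = 9.
K = |A + A| / |A| = 9/5 (already in lowest terms) ≈ 1.8000.
Reference: AP of size 5 gives K = 9/5 ≈ 1.8000; a fully generic set of size 5 gives K ≈ 3.0000.

|A| = 5, |A + A| = 9, K = 9/5.


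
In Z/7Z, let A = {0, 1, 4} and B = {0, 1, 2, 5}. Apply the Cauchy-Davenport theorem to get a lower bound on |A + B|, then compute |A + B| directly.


Cauchy-Davenport: |A + B| ≥ min(p, |A| + |B| - 1) for A, B nonempty in Z/pZ.
|A| = 3, |B| = 4, p = 7.
CD lower bound = min(7, 3 + 4 - 1) = min(7, 6) = 6.
Compute A + B mod 7 directly:
a = 0: 0+0=0, 0+1=1, 0+2=2, 0+5=5
a = 1: 1+0=1, 1+1=2, 1+2=3, 1+5=6
a = 4: 4+0=4, 4+1=5, 4+2=6, 4+5=2
A + B = {0, 1, 2, 3, 4, 5, 6}, so |A + B| = 7.
Verify: 7 ≥ 6? Yes ✓.

CD lower bound = 6, actual |A + B| = 7.


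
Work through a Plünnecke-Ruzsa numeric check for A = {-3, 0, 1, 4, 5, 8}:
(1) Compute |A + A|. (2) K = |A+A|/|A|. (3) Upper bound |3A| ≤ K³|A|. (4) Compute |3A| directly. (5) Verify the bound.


|A| = 6.
Step 1: Compute A + A by enumerating all 36 pairs.
A + A = {-6, -3, -2, 0, 1, 2, 4, 5, 6, 8, 9, 10, 12, 13, 16}, so |A + A| = 15.
Step 2: Doubling constant K = |A + A|/|A| = 15/6 = 15/6 ≈ 2.5000.
Step 3: Plünnecke-Ruzsa gives |3A| ≤ K³·|A| = (2.5000)³ · 6 ≈ 93.7500.
Step 4: Compute 3A = A + A + A directly by enumerating all triples (a,b,c) ∈ A³; |3A| = 28.
Step 5: Check 28 ≤ 93.7500? Yes ✓.

K = 15/6, Plünnecke-Ruzsa bound K³|A| ≈ 93.7500, |3A| = 28, inequality holds.
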